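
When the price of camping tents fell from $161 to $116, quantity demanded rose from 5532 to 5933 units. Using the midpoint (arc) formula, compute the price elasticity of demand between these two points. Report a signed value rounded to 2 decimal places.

%ΔQ = (5933 − 5532) / [(5532 + 5933)/2] = 401/5732.5 = 0.069952…
%ΔP = (116 − 161) / [(161 + 116)/2] = -45/138.5 = -0.324909…
Arc Ed = %ΔQ / %ΔP = (401/5732.5) / (-45/138.5) = -0.2152…

-0.22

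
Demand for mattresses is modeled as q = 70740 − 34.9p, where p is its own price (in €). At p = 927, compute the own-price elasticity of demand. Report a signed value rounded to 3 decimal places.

At the given values, q = 70740 − 34.9(927) = 38387.7.
∂q/∂p = −34.9.
E = (-34.9) × (927/38387.7) = -0.84277…

-0.843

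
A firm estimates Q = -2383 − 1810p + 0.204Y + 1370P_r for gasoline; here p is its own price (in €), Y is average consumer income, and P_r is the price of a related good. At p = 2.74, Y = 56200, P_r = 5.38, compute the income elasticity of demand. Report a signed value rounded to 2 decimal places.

1.00

At the given values, Q = -2383 − 1810(2.74) + 0.204(56200) + 1370(5.38) = 11493.
∂Q/∂Y = 0.204.
E = (0.204) × (56200/11493) = 0.9975…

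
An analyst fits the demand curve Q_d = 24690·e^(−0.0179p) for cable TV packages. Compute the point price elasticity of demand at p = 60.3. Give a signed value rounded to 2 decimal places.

-1.08

dQ_d/dp = −0.0179·Q_d = -150.179. At p = 60.3, Q_d = 8389.9.
Ed = (dQ_d/dp)·(p/Q_d) = (-150.179) × (60.3/8389.9) = -1.0793…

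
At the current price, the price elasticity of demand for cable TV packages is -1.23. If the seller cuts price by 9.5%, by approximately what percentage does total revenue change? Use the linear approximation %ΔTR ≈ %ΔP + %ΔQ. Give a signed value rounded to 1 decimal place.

%ΔQ ≈ Ed × %ΔP = (-1.23) × (-9.5%) = +11.6850%
%ΔTR ≈ %ΔP + %ΔQ = (-9.5%) + (+11.6850%) = +2.1850%

+2.2%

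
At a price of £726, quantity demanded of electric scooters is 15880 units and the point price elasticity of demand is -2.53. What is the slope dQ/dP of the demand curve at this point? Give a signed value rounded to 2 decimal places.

-55.34

Ed = (dQ/dP)·(P/Q) ⇒ dQ/dP = Ed·Q/P = (-2.53)·15880/726 = -55.3393…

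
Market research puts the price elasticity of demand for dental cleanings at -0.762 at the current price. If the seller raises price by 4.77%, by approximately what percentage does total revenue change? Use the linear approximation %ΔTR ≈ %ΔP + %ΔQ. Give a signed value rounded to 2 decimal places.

%ΔQ ≈ Ed × %ΔP = (-0.762) × (+4.77%) = -3.6347%
%ΔTR ≈ %ΔP + %ΔQ = (+4.77%) + (-3.6347%) = +1.1353%

+1.14%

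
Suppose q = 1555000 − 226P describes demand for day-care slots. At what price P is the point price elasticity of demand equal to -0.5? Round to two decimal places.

Ed = −226P/(1555000 − 226P). Set this equal to -0.5:
226P = 0.5·(1555000 − 226P) ⇒ 226P(1 + 0.5) = 0.5·1555000
P = 0.5·1555000 / (226·1.5) = 2293.5103…

2293.51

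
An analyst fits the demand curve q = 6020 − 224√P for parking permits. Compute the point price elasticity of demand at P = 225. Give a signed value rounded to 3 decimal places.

dq/dP = −224/(2√P) = -7.46667. At P = 225, q = 2660.
Ed = (dq/dP)·(P/q) = (-7.46667) × (225/2660) = -0.63157…

-0.632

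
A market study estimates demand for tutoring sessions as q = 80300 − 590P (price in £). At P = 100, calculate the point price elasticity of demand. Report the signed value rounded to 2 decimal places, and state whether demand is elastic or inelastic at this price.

-2.77; elastic

dq/dP = −590. At P = 100, q = 80300 − 590(100) = 21300.
Ed = (dq/dP)·(P/q) = −590 × (100/21300) = -2.7699…
|Ed| = 2.77 > 1, so demand is elastic.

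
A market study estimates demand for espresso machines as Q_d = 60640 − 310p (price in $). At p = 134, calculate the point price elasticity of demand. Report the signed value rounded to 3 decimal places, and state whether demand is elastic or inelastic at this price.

dQ_d/dp = −310. At p = 134, Q_d = 60640 − 310(134) = 19100.
Ed = (dQ_d/dp)·(p/Q_d) = −310 × (134/19100) = -2.17486…
|Ed| = 2.175 > 1, so demand is elastic.

-2.175; elastic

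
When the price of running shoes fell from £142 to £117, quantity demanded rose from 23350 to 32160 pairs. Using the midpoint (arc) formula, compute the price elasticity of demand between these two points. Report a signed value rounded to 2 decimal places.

%ΔQ = (32160 − 23350) / [(23350 + 32160)/2] = 8810/27755 = 0.317420…
%ΔP = (117 − 142) / [(142 + 117)/2] = -25/129.5 = -0.193050…
Arc Ed = %ΔQ / %ΔP = (8810/27755) / (-25/129.5) = -1.6442…

-1.64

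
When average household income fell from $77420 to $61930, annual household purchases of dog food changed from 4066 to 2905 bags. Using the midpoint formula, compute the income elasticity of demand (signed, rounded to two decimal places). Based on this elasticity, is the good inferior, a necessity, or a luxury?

%ΔQ = (2905 − 4066)/[( 4066 + 2905)/2] = -1161/3485.5 = -0.333094…
%ΔIncome = (61930 − 77420)/[( 77420 + 61930)/2] = -15490/69675 = -0.222317…
E_income = (-1161/3485.5) / (-15490/69675) = 1.4982…
E_income > 1 ⇒ normal good, luxury.

1.50; luxury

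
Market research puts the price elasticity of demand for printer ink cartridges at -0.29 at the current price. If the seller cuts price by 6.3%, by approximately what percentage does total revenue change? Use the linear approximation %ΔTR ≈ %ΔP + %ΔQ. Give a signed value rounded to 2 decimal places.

%ΔQ ≈ Ed × %ΔP = (-0.29) × (-6.3%) = +1.8270%
%ΔTR ≈ %ΔP + %ΔQ = (-6.3%) + (+1.8270%) = -4.4730%

-4.47%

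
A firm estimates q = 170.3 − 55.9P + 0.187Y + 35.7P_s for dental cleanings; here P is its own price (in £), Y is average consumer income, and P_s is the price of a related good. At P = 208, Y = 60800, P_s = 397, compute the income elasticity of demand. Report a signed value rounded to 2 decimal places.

0.81

At the given values, q = 170.3 − 55.9(208) + 0.187(60800) + 35.7(397) = 14085.6.
∂q/∂Y = 0.187.
E = (0.187) × (60800/14085.6) = 0.8071…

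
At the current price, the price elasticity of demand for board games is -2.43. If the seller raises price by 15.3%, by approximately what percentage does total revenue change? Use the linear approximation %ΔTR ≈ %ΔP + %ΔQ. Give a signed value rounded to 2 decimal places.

%ΔQ ≈ Ed × %ΔP = (-2.43) × (+15.3%) = -37.1790%
%ΔTR ≈ %ΔP + %ΔQ = (+15.3%) + (-37.1790%) = -21.8790%

-21.88%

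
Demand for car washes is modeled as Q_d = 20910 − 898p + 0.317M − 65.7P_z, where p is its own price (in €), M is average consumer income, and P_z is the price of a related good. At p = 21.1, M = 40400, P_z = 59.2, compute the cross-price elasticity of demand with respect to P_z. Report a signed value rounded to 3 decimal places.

-0.357

At the given values, Q_d = 20910 − 898(21.1) + 0.317(40400) − 65.7(59.2) = 10879.56.
∂Q_d/∂P_z = -65.7.
E = (-65.7) × (59.2/10879.56) = -0.35749…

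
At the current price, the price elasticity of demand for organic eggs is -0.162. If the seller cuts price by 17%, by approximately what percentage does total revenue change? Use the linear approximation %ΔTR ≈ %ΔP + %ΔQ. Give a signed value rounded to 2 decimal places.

%ΔQ ≈ Ed × %ΔP = (-0.162) × (-17%) = +2.7540%
%ΔTR ≈ %ΔP + %ΔQ = (-17%) + (+2.7540%) = -14.2460%

-14.25%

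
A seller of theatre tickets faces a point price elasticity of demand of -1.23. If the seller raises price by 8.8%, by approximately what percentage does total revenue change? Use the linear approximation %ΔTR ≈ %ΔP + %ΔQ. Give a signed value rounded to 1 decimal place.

-2.0%

%ΔQ ≈ Ed × %ΔP = (-1.23) × (+8.8%) = -10.8240%
%ΔTR ≈ %ΔP + %ΔQ = (+8.8%) + (-10.8240%) = -2.0240%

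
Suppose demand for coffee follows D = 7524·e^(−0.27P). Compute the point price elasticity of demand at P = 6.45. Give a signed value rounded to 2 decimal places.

dD/dP = −0.27·D = -356.032. At P = 6.45, D = 1318.64.
Ed = (dD/dP)·(P/D) = (-356.032) × (6.45/1318.64) = -1.7415

-1.74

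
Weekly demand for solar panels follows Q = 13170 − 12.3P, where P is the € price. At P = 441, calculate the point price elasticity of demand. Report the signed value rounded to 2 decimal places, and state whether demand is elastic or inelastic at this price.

-0.70; inelastic

dQ/dP = −12.3. At P = 441, Q = 13170 − 12.3(441) = 7745.7.
Ed = (dQ/dP)·(P/Q) = −12.3 × (441/7745.7) = -0.7002…
|Ed| = 0.70 < 1, so demand is inelastic.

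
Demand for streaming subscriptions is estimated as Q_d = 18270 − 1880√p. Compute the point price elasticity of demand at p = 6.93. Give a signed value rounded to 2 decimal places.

-0.19

dQ_d/dp = −1880/(2√p) = -357.076. At p = 6.93, Q_d = 13320.9.
Ed = (dQ_d/dp)·(p/Q_d) = (-357.076) × (6.93/13320.9) = -0.1857…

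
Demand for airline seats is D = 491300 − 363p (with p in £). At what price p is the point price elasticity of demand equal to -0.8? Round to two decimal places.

601.53

Ed = −363p/(491300 − 363p). Set this equal to -0.8:
363p = 0.8·(491300 − 363p) ⇒ 363p(1 + 0.8) = 0.8·491300
p = 0.8·491300 / (363·1.8) = 601.5304…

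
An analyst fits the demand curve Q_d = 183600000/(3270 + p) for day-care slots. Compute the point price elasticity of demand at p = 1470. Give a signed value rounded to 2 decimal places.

dQ_d/dp = −183600000/(3270 + p)² = -8.17177. At p = 1470, Q_d = 38734.2.
Ed = (dQ_d/dp)·(p/Q_d) = (-8.17177) × (1470/38734.2) = -0.3101…

-0.31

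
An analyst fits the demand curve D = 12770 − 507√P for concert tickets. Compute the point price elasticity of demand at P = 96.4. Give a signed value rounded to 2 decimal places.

-0.32

dD/dP = −507/(2√P) = -25.819. At P = 96.4, D = 7792.1.
Ed = (dD/dP)·(P/D) = (-25.819) × (96.4/7792.1) = -0.3194…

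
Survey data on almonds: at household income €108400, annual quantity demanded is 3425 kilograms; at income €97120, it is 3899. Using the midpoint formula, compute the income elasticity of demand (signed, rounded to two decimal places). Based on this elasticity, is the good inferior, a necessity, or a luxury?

-1.18; inferior

%ΔQ = (3899 − 3425)/[( 3425 + 3899)/2] = 474/3662 = 0.129437…
%ΔIncome = (97120 − 108400)/[( 108400 + 97120)/2] = -11280/102760 = -0.109770…
E_income = (474/3662) / (-11280/102760) = -1.1791…
E_income < 0 ⇒ inferior good.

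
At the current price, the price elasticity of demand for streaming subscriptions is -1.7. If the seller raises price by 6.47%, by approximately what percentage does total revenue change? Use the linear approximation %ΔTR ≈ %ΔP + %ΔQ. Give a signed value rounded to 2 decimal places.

-4.53%

%ΔQ ≈ Ed × %ΔP = (-1.7) × (+6.47%) = -10.9990%
%ΔTR ≈ %ΔP + %ΔQ = (+6.47%) + (-10.9990%) = -4.5290%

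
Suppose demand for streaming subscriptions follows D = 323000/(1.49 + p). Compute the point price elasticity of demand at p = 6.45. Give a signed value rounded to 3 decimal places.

dD/dp = −323000/(1.49 + p)² = -5123.44. At p = 6.45, D = 40680.1.
Ed = (dD/dp)·(p/D) = (-5123.44) × (6.45/40680.1) = -0.81234…

-0.812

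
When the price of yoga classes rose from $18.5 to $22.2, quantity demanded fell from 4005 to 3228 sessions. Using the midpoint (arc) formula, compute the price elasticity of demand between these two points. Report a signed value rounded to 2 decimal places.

%ΔQ = (3228 − 4005) / [(4005 + 3228)/2] = -777/3616.5 = -0.214848…
%ΔP = (22.2 − 18.5) / [(18.5 + 22.2)/2] = 3.7/20.35 = 0.181818…
Arc Ed = %ΔQ / %ΔP = (-777/3616.5) / (3.7/20.35) = -1.1816…

-1.18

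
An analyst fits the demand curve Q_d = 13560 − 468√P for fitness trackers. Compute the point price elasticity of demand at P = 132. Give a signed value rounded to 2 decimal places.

dQ_d/dP = −468/(2√P) = -20.3671. At P = 132, Q_d = 8183.09.
Ed = (dQ_d/dP)·(P/Q_d) = (-20.3671) × (132/8183.09) = -0.3285…

-0.33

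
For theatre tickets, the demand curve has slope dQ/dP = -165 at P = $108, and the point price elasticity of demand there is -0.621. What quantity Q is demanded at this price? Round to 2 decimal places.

Ed = (dQ/dP)·(P/Q) ⇒ Q = (dQ/dP)·P/Ed = (-165)·108/(-0.621) = 28695.6521…

28695.65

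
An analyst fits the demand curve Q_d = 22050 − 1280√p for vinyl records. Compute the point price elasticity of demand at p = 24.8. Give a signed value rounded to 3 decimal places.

-0.203

dQ_d/dp = −1280/(2√p) = -128.515. At p = 24.8, Q_d = 15675.7.
Ed = (dQ_d/dp)·(p/Q_d) = (-128.515) × (24.8/15675.7) = -0.20332…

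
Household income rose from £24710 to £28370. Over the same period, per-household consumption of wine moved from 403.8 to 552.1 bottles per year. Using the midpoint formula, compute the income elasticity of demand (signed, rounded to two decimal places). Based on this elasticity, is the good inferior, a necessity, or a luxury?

2.25; luxury

%ΔQ = (552.1 − 403.8)/[( 403.8 + 552.1)/2] = 148.3/477.95 = 0.310283…
%ΔIncome = (28370 − 24710)/[( 24710 + 28370)/2] = 3660/26540 = 0.137905…
E_income = (148.3/477.95) / (3660/26540) = 2.2499…
E_income > 1 ⇒ normal good, luxury.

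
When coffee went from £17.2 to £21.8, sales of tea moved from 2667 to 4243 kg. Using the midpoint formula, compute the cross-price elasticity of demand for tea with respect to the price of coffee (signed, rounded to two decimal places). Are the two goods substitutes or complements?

%ΔQ_{tea} = (4243 − 2667)/avg = 1576/3455 = 0.456150…
%ΔP_{coffee} = (21.8 − 17.2)/avg = 4.6/19.5 = 0.235897…
E_cross = (1576/3455) / (4.6/19.5) = 1.9336…
E_cross > 0 ⇒ the goods are substitutes.

1.93; substitutes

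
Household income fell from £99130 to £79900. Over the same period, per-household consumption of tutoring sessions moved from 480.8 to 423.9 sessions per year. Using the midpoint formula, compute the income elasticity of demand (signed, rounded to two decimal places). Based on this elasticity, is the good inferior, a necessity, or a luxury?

0.59; necessity

%ΔQ = (423.9 − 480.8)/[( 480.8 + 423.9)/2] = -56.9/452.35 = -0.125787…
%ΔIncome = (79900 − 99130)/[( 99130 + 79900)/2] = -19230/89515 = -0.214824…
E_income = (-56.9/452.35) / (-19230/89515) = 0.5855…
0 < E_income < 1 ⇒ normal good, necessity.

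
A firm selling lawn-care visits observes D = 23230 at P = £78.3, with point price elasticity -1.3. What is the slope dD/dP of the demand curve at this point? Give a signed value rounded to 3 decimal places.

Ed = (dD/dP)·(P/D) ⇒ dD/dP = Ed·D/P = (-1.3)·23230/78.3 = -385.68326…

-385.683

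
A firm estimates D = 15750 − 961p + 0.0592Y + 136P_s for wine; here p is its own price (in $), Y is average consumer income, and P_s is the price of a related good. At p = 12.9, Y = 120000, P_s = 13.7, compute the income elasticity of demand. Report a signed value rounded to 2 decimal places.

0.58

At the given values, D = 15750 − 961(12.9) + 0.0592(120000) + 136(13.7) = 12320.3.
∂D/∂Y = 0.0592.
E = (0.0592) × (120000/12320.3) = 0.5766…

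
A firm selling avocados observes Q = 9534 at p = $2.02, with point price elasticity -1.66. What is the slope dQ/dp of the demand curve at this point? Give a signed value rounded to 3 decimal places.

Ed = (dQ/dp)·(p/Q) ⇒ dQ/dp = Ed·Q/p = (-1.66)·9534/2.02 = -7834.87128…

-7834.871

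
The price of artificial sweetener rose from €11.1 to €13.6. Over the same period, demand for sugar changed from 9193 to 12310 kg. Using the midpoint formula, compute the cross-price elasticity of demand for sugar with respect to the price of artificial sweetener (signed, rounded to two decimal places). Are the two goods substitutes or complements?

1.43; substitutes

%ΔQ_{sugar} = (12310 − 9193)/avg = 3117/10751.5 = 0.289913…
%ΔP_{artificial sweetener} = (13.6 − 11.1)/avg = 2.5/12.35 = 0.202429…
E_cross = (3117/10751.5) / (2.5/12.35) = 1.4321…
E_cross > 0 ⇒ the goods are substitutes.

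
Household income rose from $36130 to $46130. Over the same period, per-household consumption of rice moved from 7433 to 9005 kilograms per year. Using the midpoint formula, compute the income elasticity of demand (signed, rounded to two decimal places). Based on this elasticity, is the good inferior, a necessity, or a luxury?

%ΔQ = (9005 − 7433)/[( 7433 + 9005)/2] = 1572/8219 = 0.191264…
%ΔIncome = (46130 − 36130)/[( 36130 + 46130)/2] = 10000/41130 = 0.243131…
E_income = (1572/8219) / (10000/41130) = 0.7866…
0 < E_income < 1 ⇒ normal good, necessity.

0.79; necessity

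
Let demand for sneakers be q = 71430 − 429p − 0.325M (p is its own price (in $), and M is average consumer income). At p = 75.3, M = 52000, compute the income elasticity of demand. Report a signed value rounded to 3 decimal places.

-0.760

At the given values, q = 71430 − 429(75.3) − 0.325(52000) = 22226.3.
∂q/∂M = -0.325.
E = (-0.325) × (52000/22226.3) = -0.76036…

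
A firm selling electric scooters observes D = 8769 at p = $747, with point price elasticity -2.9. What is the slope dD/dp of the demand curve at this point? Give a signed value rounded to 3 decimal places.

-34.043

Ed = (dD/dp)·(p/D) ⇒ dD/dp = Ed·D/p = (-2.9)·8769/747 = -34.04297…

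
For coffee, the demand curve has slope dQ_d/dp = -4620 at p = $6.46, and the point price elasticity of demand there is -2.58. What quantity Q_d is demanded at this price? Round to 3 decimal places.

11567.907

Ed = (dQ_d/dp)·(p/Q_d) ⇒ Q_d = (dQ_d/dp)·p/Ed = (-4620)·6.46/(-2.58) = 11567.90697…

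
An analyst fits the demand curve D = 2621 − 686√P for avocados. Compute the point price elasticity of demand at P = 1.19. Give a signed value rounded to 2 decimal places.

-0.20

dD/dP = −686/(2√P) = -314.428. At P = 1.19, D = 1872.66.
Ed = (dD/dP)·(P/D) = (-314.428) × (1.19/1872.66) = -0.1998…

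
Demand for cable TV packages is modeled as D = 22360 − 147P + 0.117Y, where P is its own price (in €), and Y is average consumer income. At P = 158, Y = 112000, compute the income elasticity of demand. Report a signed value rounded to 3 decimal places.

At the given values, D = 22360 − 147(158) + 0.117(112000) = 12238.
∂D/∂Y = 0.117.
E = (0.117) × (112000/12238) = 1.07076…

1.071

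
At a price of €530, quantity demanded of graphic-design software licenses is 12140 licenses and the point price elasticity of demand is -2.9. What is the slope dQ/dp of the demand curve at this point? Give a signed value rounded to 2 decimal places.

-66.43

Ed = (dQ/dp)·(p/Q) ⇒ dQ/dp = Ed·Q/p = (-2.9)·12140/530 = -66.4264…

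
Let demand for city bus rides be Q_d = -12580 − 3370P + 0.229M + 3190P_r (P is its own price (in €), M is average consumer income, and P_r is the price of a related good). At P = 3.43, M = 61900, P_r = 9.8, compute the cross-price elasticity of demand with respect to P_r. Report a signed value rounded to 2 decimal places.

At the given values, Q_d = -12580 − 3370(3.43) + 0.229(61900) + 3190(9.8) = 21298.
∂Q_d/∂P_r = 3190.
E = (3190) × (9.8/21298) = 1.4678…

1.47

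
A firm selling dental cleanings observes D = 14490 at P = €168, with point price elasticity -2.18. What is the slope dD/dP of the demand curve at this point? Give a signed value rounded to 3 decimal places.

-188.025

Ed = (dD/dP)·(P/D) ⇒ dD/dP = Ed·D/P = (-2.18)·14490/168 = -188.025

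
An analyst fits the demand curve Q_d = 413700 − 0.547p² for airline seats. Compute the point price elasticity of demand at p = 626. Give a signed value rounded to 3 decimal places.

dQ_d/dp = −2·0.547·p = -684.844. At p = 626, Q_d = 199343.828.
Ed = (dQ_d/dp)·(p/Q_d) = (-684.844) × (626/199343.828) = -2.15061…

-2.151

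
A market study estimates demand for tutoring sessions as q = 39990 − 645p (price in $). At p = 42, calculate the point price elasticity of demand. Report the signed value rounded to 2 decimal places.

dq/dp = −645. At p = 42, q = 39990 − 645(42) = 12900.
Ed = (dq/dp)·(p/q) = −645 × (42/12900) = -2.1

-2.10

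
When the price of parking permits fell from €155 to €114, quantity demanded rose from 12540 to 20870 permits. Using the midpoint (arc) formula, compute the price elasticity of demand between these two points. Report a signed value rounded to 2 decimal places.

-1.64

%ΔQ = (20870 − 12540) / [(12540 + 20870)/2] = 8330/16705 = 0.498653…
%ΔP = (114 − 155) / [(155 + 114)/2] = -41/134.5 = -0.304832…
Arc Ed = %ΔQ / %ΔP = (8330/16705) / (-41/134.5) = -1.6358…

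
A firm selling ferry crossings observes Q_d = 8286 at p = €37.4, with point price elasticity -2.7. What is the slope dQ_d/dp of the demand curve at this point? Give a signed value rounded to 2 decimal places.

Ed = (dQ_d/dp)·(p/Q_d) ⇒ dQ_d/dp = Ed·Q_d/p = (-2.7)·8286/37.4 = -598.1871…

-598.19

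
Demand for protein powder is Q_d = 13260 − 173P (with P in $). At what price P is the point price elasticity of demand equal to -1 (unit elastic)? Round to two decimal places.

38.32

Ed = −173P/(13260 − 173P). Set this equal to -1:
173P = 1·(13260 − 173P) ⇒ 173P(1 + 1) = 1·13260
P = 1·13260 / (173·2) = 38.3236…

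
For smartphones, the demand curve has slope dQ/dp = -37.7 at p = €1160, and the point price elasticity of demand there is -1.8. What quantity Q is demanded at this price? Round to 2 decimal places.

Ed = (dQ/dp)·(p/Q) ⇒ Q = (dQ/dp)·p/Ed = (-37.7)·1160/(-1.8) = 24295.5555…

24295.56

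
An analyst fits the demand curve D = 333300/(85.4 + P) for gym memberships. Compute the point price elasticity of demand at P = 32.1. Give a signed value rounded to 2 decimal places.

dD/dP = −333300/(85.4 + P)² = -24.1412. At P = 32.1, D = 2836.6.
Ed = (dD/dP)·(P/D) = (-24.1412) × (32.1/2836.6) = -0.2731…

-0.27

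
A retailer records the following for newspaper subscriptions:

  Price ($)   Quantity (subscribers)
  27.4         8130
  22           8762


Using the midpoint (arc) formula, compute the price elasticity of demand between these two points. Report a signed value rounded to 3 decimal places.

%ΔQ = (8762 − 8130) / [(8130 + 8762)/2] = 632/8446 = 0.074828…
%ΔP = (22 − 27.4) / [(27.4 + 22)/2] = -5.4/24.7 = -0.218623…
Arc Ed = %ΔQ / %ΔP = (632/8446) / (-5.4/24.7) = -0.34227…

-0.342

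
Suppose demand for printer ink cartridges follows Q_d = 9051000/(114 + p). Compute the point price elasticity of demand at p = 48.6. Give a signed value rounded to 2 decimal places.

-0.30

dQ_d/dp = −9051000/(114 + p)² = -342.338. At p = 48.6, Q_d = 55664.2.
Ed = (dQ_d/dp)·(p/Q_d) = (-342.338) × (48.6/55664.2) = -0.2988…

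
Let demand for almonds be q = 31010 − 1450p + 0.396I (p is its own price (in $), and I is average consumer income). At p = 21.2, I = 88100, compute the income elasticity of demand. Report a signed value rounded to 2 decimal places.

At the given values, q = 31010 − 1450(21.2) + 0.396(88100) = 35157.6.
∂q/∂I = 0.396.
E = (0.396) × (88100/35157.6) = 0.9923…

0.99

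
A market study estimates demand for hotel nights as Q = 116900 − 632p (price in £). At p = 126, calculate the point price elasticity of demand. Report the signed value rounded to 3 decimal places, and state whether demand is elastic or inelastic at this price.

-2.137; elastic

dQ/dp = −632. At p = 126, Q = 116900 − 632(126) = 37268.
Ed = (dQ/dp)·(p/Q) = −632 × (126/37268) = -2.13673…
|Ed| = 2.137 > 1, so demand is elastic.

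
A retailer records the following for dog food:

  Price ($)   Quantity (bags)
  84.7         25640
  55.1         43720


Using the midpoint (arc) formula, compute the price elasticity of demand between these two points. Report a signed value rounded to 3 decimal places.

-1.231

%ΔQ = (43720 − 25640) / [(25640 + 43720)/2] = 18080/34680 = 0.521337…
%ΔP = (55.1 − 84.7) / [(84.7 + 55.1)/2] = -29.6/69.9 = -0.423462…
Arc Ed = %ΔQ / %ΔP = (18080/34680) / (-29.6/69.9) = -1.23113…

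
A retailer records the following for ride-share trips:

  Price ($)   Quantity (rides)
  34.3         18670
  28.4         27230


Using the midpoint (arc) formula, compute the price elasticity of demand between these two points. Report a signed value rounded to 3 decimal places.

%ΔQ = (27230 − 18670) / [(18670 + 27230)/2] = 8560/22950 = 0.372984…
%ΔP = (28.4 − 34.3) / [(34.3 + 28.4)/2] = -5.9/31.35 = -0.188197…
Arc Ed = %ΔQ / %ΔP = (8560/22950) / (-5.9/31.35) = -1.98187…

-1.982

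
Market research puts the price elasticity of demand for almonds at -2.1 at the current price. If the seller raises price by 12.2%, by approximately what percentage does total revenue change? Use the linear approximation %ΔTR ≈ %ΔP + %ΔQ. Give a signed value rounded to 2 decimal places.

-13.42%

%ΔQ ≈ Ed × %ΔP = (-2.1) × (+12.2%) = -25.6200%
%ΔTR ≈ %ΔP + %ΔQ = (+12.2%) + (-25.6200%) = -13.4200%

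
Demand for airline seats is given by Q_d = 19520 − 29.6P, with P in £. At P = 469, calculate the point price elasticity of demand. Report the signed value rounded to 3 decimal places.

-2.462

dQ_d/dP = −29.6. At P = 469, Q_d = 19520 − 29.6(469) = 5637.6.
Ed = (dQ_d/dP)·(P/Q_d) = −29.6 × (469/5637.6) = -2.46246…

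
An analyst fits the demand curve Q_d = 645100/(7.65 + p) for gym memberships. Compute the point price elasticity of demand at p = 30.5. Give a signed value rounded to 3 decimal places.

-0.799

dQ_d/dp = −645100/(7.65 + p)² = -443.239. At p = 30.5, Q_d = 16909.6.
Ed = (dQ_d/dp)·(p/Q_d) = (-443.239) × (30.5/16909.6) = -0.79947…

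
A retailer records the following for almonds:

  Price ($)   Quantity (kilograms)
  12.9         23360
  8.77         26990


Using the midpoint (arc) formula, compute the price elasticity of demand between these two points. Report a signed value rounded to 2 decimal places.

-0.38

%ΔQ = (26990 − 23360) / [(23360 + 26990)/2] = 3630/25175 = 0.144190…
%ΔP = (8.77 − 12.9) / [(12.9 + 8.77)/2] = -4.13/10.835 = -0.381172…
Arc Ed = %ΔQ / %ΔP = (3630/25175) / (-4.13/10.835) = -0.3782…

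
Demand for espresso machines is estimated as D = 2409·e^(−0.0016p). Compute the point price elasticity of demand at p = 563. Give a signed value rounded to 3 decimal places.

-0.901

dD/dp = −0.0016·D = -1.56583. At p = 563, D = 978.643.
Ed = (dD/dp)·(p/D) = (-1.56583) × (563/978.643) = -0.9008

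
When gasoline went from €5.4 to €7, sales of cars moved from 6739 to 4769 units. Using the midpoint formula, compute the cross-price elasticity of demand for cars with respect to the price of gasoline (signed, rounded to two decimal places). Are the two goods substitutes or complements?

%ΔQ_{cars} = (4769 − 6739)/avg = -1970/5754 = -0.342370…
%ΔP_{gasoline} = (7 − 5.4)/avg = 1.6/6.2 = 0.258064…
E_cross = (-1970/5754) / (1.6/6.2) = -1.3266…
E_cross < 0 ⇒ the goods are complements.

-1.33; complements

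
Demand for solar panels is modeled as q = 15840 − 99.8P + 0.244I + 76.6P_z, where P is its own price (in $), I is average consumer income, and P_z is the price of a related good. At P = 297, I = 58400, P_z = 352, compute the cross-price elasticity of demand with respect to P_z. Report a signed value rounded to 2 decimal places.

At the given values, q = 15840 − 99.8(297) + 0.244(58400) + 76.6(352) = 27412.2.
∂q/∂P_z = 76.6.
E = (76.6) × (352/27412.2) = 0.9836…

0.98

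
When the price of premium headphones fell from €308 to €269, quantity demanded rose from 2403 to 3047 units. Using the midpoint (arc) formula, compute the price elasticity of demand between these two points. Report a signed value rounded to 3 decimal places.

%ΔQ = (3047 − 2403) / [(2403 + 3047)/2] = 644/2725 = 0.236330…
%ΔP = (269 − 308) / [(308 + 269)/2] = -39/288.5 = -0.135181…
Arc Ed = %ΔQ / %ΔP = (644/2725) / (-39/288.5) = -1.74823…

-1.748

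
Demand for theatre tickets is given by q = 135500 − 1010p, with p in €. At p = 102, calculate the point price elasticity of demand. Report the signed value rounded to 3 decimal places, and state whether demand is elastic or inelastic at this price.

-3.172; elastic

dq/dp = −1010. At p = 102, q = 135500 − 1010(102) = 32480.
Ed = (dq/dp)·(p/q) = −1010 × (102/32480) = -3.17179…
|Ed| = 3.172 > 1, so demand is elastic.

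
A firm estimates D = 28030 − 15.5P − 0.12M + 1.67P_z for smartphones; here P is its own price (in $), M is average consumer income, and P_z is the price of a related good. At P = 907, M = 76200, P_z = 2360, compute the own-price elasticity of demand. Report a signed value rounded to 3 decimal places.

At the given values, D = 28030 − 15.5(907) − 0.12(76200) + 1.67(2360) = 8768.7.
∂D/∂P = −15.5.
E = (-15.5) × (907/8768.7) = -1.60325…

-1.603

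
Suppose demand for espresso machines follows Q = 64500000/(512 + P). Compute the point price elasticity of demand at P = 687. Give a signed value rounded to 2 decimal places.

dQ/dP = −64500000/(512 + P)² = -44.8664. At P = 687, Q = 53794.8.
Ed = (dQ/dP)·(P/Q) = (-44.8664) × (687/53794.8) = -0.5729…

-0.57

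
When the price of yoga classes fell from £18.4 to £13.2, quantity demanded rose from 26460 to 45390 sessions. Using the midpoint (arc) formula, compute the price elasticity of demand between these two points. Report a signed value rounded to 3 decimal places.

-1.601

%ΔQ = (45390 − 26460) / [(26460 + 45390)/2] = 18930/35925 = 0.526931…
%ΔP = (13.2 − 18.4) / [(18.4 + 13.2)/2] = -5.2/15.8 = -0.329113…
Arc Ed = %ΔQ / %ΔP = (18930/35925) / (-5.2/15.8) = -1.60105…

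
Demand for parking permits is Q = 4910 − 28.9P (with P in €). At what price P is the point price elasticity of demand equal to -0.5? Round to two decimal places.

56.63

Ed = −28.9P/(4910 − 28.9P). Set this equal to -0.5:
28.9P = 0.5·(4910 − 28.9P) ⇒ 28.9P(1 + 0.5) = 0.5·4910
P = 0.5·4910 / (28.9·1.5) = 56.6320…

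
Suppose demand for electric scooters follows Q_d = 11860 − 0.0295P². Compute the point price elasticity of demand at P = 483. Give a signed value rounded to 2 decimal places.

-2.76

dQ_d/dP = −2·0.0295·P = -28.497. At P = 483, Q_d = 4977.9745.
Ed = (dQ_d/dP)·(P/Q_d) = (-28.497) × (483/4977.9745) = -2.7649…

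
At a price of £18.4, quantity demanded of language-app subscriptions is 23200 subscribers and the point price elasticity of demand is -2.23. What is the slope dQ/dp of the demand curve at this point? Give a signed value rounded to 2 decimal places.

-2811.74

Ed = (dQ/dp)·(p/Q) ⇒ dQ/dp = Ed·Q/p = (-2.23)·23200/18.4 = -2811.7391…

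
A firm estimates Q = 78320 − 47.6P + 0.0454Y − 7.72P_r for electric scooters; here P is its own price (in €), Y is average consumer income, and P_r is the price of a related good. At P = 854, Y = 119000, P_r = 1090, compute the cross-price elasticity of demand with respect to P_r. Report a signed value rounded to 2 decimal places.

At the given values, Q = 78320 − 47.6(854) + 0.0454(119000) − 7.72(1090) = 34657.4.
∂Q/∂P_r = -7.72.
E = (-7.72) × (1090/34657.4) = -0.2427…

-0.24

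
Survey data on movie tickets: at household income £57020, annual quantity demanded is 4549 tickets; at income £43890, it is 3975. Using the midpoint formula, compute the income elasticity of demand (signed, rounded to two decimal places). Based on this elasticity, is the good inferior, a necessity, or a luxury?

0.52; necessity

%ΔQ = (3975 − 4549)/[( 4549 + 3975)/2] = -574/4262 = -0.134678…
%ΔIncome = (43890 − 57020)/[( 57020 + 43890)/2] = -13130/50455 = -0.260231…
E_income = (-574/4262) / (-13130/50455) = 0.5175…
0 < E_income < 1 ⇒ normal good, necessity.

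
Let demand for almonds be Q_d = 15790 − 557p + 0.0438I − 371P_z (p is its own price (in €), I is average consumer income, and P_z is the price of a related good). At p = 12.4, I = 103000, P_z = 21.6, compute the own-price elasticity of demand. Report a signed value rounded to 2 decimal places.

-1.28

At the given values, Q_d = 15790 − 557(12.4) + 0.0438(103000) − 371(21.6) = 5381.
∂Q_d/∂p = −557.
E = (-557) × (12.4/5381) = -1.2835…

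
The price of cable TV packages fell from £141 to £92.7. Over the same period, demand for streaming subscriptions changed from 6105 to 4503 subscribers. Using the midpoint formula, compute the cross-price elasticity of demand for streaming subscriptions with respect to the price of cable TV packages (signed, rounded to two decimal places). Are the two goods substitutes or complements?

0.73; substitutes

%ΔQ_{streaming subscriptions} = (4503 − 6105)/avg = -1602/5304 = -0.302036…
%ΔP_{cable TV packages} = (92.7 − 141)/avg = -48.3/116.85 = -0.413350…
E_cross = (-1602/5304) / (-48.3/116.85) = 0.7307…
E_cross > 0 ⇒ the goods are substitutes.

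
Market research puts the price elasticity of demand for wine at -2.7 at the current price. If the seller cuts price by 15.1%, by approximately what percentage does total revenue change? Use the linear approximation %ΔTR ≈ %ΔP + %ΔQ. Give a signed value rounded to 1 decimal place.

%ΔQ ≈ Ed × %ΔP = (-2.7) × (-15.1%) = +40.7700%
%ΔTR ≈ %ΔP + %ΔQ = (-15.1%) + (+40.7700%) = +25.6700%

+25.7%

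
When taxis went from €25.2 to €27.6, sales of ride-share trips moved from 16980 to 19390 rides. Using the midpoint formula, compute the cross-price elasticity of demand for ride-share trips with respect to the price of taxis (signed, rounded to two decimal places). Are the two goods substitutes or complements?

%ΔQ_{ride-share trips} = (19390 − 16980)/avg = 2410/18185 = 0.132526…
%ΔP_{taxis} = (27.6 − 25.2)/avg = 2.4/26.4 = 0.090909…
E_cross = (2410/18185) / (2.4/26.4) = 1.4577…
E_cross > 0 ⇒ the goods are substitutes.

1.46; substitutes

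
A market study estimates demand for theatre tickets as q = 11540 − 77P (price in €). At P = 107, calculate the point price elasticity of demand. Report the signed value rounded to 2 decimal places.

-2.50

dq/dP = −77. At P = 107, q = 11540 − 77(107) = 3301.
Ed = (dq/dP)·(P/q) = −77 × (107/3301) = -2.4959…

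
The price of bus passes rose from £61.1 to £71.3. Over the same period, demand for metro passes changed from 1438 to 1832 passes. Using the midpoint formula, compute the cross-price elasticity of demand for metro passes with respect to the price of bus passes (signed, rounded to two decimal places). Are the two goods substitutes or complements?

%ΔQ_{metro passes} = (1832 − 1438)/avg = 394/1635 = 0.240978…
%ΔP_{bus passes} = (71.3 − 61.1)/avg = 10.2/66.2 = 0.154078…
E_cross = (394/1635) / (10.2/66.2) = 1.5639…
E_cross > 0 ⇒ the goods are substitutes.

1.56; substitutes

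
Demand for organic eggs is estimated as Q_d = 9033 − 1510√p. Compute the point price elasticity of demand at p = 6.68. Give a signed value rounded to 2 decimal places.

dQ_d/dp = −1510/(2√p) = -292.118. At p = 6.68, Q_d = 5130.3.
Ed = (dQ_d/dp)·(p/Q_d) = (-292.118) × (6.68/5130.3) = -0.3803…

-0.38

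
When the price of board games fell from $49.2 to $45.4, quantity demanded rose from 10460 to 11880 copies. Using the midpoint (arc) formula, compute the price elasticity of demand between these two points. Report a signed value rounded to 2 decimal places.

-1.58

%ΔQ = (11880 − 10460) / [(10460 + 11880)/2] = 1420/11170 = 0.127126…
%ΔP = (45.4 − 49.2) / [(49.2 + 45.4)/2] = -3.8/47.3 = -0.080338…
Arc Ed = %ΔQ / %ΔP = (1420/11170) / (-3.8/47.3) = -1.5823…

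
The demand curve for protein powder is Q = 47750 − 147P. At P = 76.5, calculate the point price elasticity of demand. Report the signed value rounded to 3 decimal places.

dQ/dP = −147. At P = 76.5, Q = 47750 − 147(76.5) = 36504.5.
Ed = (dQ/dP)·(P/Q) = −147 × (76.5/36504.5) = -0.30805…

-0.308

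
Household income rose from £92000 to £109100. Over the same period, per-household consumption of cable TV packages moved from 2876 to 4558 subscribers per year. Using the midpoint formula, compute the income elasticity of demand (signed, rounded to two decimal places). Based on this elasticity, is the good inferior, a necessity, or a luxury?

2.66; luxury

%ΔQ = (4558 − 2876)/[( 2876 + 4558)/2] = 1682/3717 = 0.452515…
%ΔIncome = (109100 − 92000)/[( 92000 + 109100)/2] = 17100/100550 = 0.170064…
E_income = (1682/3717) / (17100/100550) = 2.6608…
E_income > 1 ⇒ normal good, luxury.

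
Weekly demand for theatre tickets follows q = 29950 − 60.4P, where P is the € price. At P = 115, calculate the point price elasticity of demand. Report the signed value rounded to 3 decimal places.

-0.302

dq/dP = −60.4. At P = 115, q = 29950 − 60.4(115) = 23004.
Ed = (dq/dP)·(P/q) = −60.4 × (115/23004) = -0.30194…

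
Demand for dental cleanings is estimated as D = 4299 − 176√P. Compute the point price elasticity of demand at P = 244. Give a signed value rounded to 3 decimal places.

-0.887

dD/dP = −176/(2√P) = -5.63362. At P = 244, D = 1549.79.
Ed = (dD/dP)·(P/D) = (-5.63362) × (244/1549.79) = -0.88696…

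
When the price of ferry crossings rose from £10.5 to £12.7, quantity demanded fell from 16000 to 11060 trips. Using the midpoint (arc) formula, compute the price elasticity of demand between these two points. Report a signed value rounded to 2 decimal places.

%ΔQ = (11060 − 16000) / [(16000 + 11060)/2] = -4940/13530 = -0.365114…
%ΔP = (12.7 − 10.5) / [(10.5 + 12.7)/2] = 2.2/11.6 = 0.189655…
Arc Ed = %ΔQ / %ΔP = (-4940/13530) / (2.2/11.6) = -1.9251…

-1.93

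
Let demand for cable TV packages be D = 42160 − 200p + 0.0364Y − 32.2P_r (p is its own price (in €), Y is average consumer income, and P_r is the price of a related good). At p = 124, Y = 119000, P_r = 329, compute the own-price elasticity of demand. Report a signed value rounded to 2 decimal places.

At the given values, D = 42160 − 200(124) + 0.0364(119000) − 32.2(329) = 11097.8.
∂D/∂p = −200.
E = (-200) × (124/11097.8) = -2.2346…

-2.23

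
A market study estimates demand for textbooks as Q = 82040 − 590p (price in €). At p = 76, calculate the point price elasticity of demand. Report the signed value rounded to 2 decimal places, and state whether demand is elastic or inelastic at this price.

dQ/dp = −590. At p = 76, Q = 82040 − 590(76) = 37200.
Ed = (dQ/dp)·(p/Q) = −590 × (76/37200) = -1.2053…
|Ed| = 1.21 > 1, so demand is elastic.

-1.21; elastic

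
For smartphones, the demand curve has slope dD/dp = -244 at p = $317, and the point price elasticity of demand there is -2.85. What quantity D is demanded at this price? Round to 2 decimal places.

Ed = (dD/dp)·(p/D) ⇒ D = (dD/dp)·p/Ed = (-244)·317/(-2.85) = 27139.6491…

27139.65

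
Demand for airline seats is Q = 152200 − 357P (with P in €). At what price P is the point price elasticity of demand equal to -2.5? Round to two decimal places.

304.52

Ed = −357P/(152200 − 357P). Set this equal to -2.5:
357P = 2.5·(152200 − 357P) ⇒ 357P(1 + 2.5) = 2.5·152200
P = 2.5·152200 / (357·3.5) = 304.5218…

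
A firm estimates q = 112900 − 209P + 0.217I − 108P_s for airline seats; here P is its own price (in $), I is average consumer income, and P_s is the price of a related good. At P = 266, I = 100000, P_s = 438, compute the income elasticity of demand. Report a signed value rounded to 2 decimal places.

0.68

At the given values, q = 112900 − 209(266) + 0.217(100000) − 108(438) = 31702.
∂q/∂I = 0.217.
E = (0.217) × (100000/31702) = 0.6844…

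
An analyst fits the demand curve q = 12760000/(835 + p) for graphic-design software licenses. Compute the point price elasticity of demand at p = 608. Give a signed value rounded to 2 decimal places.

dq/dp = −12760000/(835 + p)² = -6.12799. At p = 608, q = 8842.69.
Ed = (dq/dp)·(p/q) = (-6.12799) × (608/8842.69) = -0.4213…

-0.42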